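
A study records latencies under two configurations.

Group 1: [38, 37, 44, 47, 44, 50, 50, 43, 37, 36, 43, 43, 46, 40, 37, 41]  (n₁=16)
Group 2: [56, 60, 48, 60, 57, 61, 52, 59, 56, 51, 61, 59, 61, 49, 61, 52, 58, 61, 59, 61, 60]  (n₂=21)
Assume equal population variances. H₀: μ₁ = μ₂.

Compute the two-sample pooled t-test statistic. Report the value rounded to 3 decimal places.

x̄₁=42.250, s₁=4.553, n₁=16
x̄₂=57.238, s₂=4.288, n₂=21
s_p² = [15·4.553² + 20·4.288²]/35 = 19.3946
SE = √(s_p²·(1/16+1/21)) = 1.4614
t = (42.250−57.238)/1.4614 = -10.2559
df = 35

test statistic = -10.256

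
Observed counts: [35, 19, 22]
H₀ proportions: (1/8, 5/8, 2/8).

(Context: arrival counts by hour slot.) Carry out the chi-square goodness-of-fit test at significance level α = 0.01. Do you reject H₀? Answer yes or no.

n = 76; E_i = n·p_i = [9.50, 47.50, 19.00]
χ² = (35−9.50)²/9.50 + (19−47.50)²/47.50 + (22−19.00)²/19.00 = 86.0211
df = 2
p-value (upper-tail) = 0.00000
At α=0.01: p < α → reject H₀

reject H₀: yes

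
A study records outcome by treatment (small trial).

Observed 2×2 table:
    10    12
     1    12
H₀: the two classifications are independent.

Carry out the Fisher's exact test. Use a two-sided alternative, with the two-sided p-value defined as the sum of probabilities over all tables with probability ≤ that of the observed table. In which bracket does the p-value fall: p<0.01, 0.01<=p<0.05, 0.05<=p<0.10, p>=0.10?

p-value bracket: 0.01<=p<0.05

Margins: r₁=22, r₂=13, c₁=11, c₂=24, n=35
p_obs = C(22,10)·C(13,1)/C(35,11); sum pmf over tables with pmf ≤ p_obs
p-value (two-sided) = 0.02700
→ bracket: 0.01<=p<0.05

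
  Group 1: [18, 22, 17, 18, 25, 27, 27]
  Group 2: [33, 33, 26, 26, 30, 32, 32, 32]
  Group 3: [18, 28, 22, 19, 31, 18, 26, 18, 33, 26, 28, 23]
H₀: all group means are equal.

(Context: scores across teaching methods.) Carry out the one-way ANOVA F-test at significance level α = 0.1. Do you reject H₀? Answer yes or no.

Group means [22.00, 30.50, 24.17], grand mean 25.481
SSB = Σnᵢ(x̄ᵢ−x̄)² = 307.074; SSW = ΣΣ(x−x̄ᵢ)² = 483.667
MSB = 307.074/2 = 153.5370; MSW = 483.667/24 = 20.1528
F = MSB/MSW = 7.6187
df = (2, 24)
p-value (upper-tail) = 0.00274
At α=0.1: p < α → reject H₀

reject H₀: yes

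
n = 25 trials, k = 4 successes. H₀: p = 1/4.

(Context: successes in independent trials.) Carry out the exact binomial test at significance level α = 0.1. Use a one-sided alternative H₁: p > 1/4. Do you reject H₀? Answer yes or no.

reject H₀: no

Exact binomial: n=25, k=4, p₀=1/4=0.2500
P(X≥4) from Σ C(n,i)·p₀^i·(1−p₀)^(n−i)
p-value (one-sided, H₁ greater) = 0.90379
At α=0.1: p ≥ α → fail to reject H₀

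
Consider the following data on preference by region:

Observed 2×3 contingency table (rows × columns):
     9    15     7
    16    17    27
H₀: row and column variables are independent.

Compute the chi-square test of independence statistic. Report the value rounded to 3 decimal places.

Row totals [31, 60], col totals [25, 32, 34], n=91
χ² = (9−8.52)²/8.52 + (15−10.90)²/10.90 + (7−11.58)²/11.58 + (16−16.48)²/16.48 + (17−21.10)²/21.10 + (27−22.42)²/22.42 = 5.1288
df = 2

test statistic = 5.129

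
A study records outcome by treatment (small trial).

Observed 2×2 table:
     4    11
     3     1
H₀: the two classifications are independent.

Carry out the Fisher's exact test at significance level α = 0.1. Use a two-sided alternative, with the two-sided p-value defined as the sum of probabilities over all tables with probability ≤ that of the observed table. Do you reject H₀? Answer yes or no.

Margins: r₁=15, r₂=4, c₁=7, c₂=12, n=19
p_obs = C(15,4)·C(4,3)/C(19,7); sum pmf over tables with pmf ≤ p_obs
p-value (two-sided) = 0.11739
At α=0.1: p ≥ α → fail to reject H₀

reject H₀: no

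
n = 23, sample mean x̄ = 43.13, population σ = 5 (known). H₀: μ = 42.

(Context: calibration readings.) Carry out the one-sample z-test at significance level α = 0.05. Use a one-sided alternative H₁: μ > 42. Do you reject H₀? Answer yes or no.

reject H₀: no

SE = σ/√n = 5/√23 = 1.0426
z = (x̄−μ₀)/SE = (43.13−42)/1.0426 = 1.0839
p-value (one-sided, H₁ greater) = 0.13921
At α=0.05: p ≥ α → fail to reject H₀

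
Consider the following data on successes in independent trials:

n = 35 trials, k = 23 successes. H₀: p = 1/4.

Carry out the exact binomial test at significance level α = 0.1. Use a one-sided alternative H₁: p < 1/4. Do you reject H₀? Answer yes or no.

Exact binomial: n=35, k=23, p₀=1/4=0.2500
P(X≤23) from Σ C(n,i)·p₀^i·(1−p₀)^(n−i)
p-value (one-sided, H₁ less) = 1.00000
At α=0.1: p ≥ α → fail to reject H₀

reject H₀: no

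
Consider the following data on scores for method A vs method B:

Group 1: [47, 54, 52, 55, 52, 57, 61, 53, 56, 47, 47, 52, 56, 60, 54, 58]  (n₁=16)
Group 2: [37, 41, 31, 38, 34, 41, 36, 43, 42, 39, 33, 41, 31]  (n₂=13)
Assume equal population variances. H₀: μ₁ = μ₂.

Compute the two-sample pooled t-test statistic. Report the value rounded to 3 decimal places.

test statistic = 10.304

x̄₁=53.812, s₁=4.308, n₁=16
x̄₂=37.462, s₂=4.176, n₂=13
s_p² = [15·4.308² + 12·4.176²]/27 = 18.0618
SE = √(s_p²·(1/16+1/13)) = 1.5869
t = (53.812−37.462)/1.5869 = 10.3038
df = 27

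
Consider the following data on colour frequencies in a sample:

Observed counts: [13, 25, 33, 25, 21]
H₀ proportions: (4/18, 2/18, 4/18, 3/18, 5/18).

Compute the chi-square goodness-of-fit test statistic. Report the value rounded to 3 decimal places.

test statistic = 25.082

n = 117; E_i = n·p_i = [26.00, 13.00, 26.00, 19.50, 32.50]
χ² = (13−26.00)²/26.00 + (25−13.00)²/13.00 + (33−26.00)²/26.00 + (25−19.50)²/19.50 + (21−32.50)²/32.50 = 25.0821
df = 4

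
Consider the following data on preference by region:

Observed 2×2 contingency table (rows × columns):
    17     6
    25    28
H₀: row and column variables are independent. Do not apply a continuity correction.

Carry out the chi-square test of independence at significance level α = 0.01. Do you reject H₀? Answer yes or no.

reject H₀: no

Row totals [23, 53], col totals [42, 34], n=76
χ² = (17−12.71)²/12.71 + (6−10.29)²/10.29 + (25−29.29)²/29.29 + (28−23.71)²/23.71 = 4.6400
df = 1
p-value (upper-tail) = 0.03124
At α=0.01: p ≥ α → fail to reject H₀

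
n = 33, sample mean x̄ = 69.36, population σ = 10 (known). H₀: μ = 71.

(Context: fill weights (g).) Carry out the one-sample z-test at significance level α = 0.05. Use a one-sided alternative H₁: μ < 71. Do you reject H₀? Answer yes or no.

SE = σ/√n = 10/√33 = 1.7408
z = (x̄−μ₀)/SE = (69.36−71)/1.7408 = -0.9421
p-value (one-sided, H₁ less) = 0.17307
At α=0.05: p ≥ α → fail to reject H₀

reject H₀: no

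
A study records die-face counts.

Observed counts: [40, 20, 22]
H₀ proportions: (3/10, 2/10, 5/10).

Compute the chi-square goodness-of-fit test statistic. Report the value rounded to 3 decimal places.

test statistic = 19.236

n = 82; E_i = n·p_i = [24.60, 16.40, 41.00]
χ² = (40−24.60)²/24.60 + (20−16.40)²/16.40 + (22−41.00)²/41.00 = 19.2358
df = 2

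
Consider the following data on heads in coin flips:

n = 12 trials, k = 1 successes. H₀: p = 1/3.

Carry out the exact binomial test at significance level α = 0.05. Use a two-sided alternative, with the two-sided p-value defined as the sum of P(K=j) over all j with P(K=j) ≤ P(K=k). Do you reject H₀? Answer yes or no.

reject H₀: no

Exact binomial: n=12, k=1, p₀=1/3=0.3333
P(X=j) = C(n,j)·p₀^j·(1−p₀)^(n−j); p = Σ P(X=j) over j with P(X=j) ≤ P(X=1)
p-value (two-sided) = 0.07271
At α=0.05: p ≥ α → fail to reject H₀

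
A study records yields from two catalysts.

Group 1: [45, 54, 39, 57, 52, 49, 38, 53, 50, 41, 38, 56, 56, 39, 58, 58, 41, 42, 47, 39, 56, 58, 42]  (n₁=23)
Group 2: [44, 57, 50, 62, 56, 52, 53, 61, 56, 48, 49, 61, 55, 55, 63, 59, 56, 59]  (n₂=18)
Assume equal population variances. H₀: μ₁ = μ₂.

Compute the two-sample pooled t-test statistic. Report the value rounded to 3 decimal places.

x̄₁=48.174, s₁=7.620, n₁=23
x̄₂=55.333, s₂=5.236, n₂=18
s_p² = [22·7.620² + 17·5.236²]/39 = 44.7001
SE = √(s_p²·(1/23+1/18)) = 2.1040
t = (48.174−55.333)/2.1040 = -3.4028
df = 39

test statistic = -3.403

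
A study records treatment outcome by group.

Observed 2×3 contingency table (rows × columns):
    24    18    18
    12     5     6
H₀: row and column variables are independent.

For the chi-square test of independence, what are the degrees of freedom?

df = (r−1)(c−1) = (2−1)·(3−1) = 2

degrees of freedom = 2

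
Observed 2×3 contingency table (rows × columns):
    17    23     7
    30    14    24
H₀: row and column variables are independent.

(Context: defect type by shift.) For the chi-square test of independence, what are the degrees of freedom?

degrees of freedom = 2

df = (r−1)(c−1) = (2−1)·(3−1) = 2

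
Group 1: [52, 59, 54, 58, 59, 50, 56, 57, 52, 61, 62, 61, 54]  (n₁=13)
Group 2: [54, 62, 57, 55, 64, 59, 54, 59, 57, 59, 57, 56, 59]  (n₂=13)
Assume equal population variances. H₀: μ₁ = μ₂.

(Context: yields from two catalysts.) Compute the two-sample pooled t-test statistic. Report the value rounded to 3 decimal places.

test statistic = -0.968

x̄₁=56.538, s₁=3.886, n₁=13
x̄₂=57.846, s₂=2.940, n₂=13
s_p² = [12·3.886² + 12·2.940²]/24 = 11.8718
SE = √(s_p²·(1/13+1/13)) = 1.3515
t = (56.538−57.846)/1.3515 = -0.9676
df = 24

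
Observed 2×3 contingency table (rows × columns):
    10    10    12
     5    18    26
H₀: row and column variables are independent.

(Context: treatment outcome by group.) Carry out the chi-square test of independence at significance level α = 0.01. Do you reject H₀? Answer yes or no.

Row totals [32, 49], col totals [15, 28, 38], n=81
χ² = (10−5.93)²/5.93 + (10−11.06)²/11.06 + (12−15.01)²/15.01 + (5−9.07)²/9.07 + (18−16.94)²/16.94 + (26−22.99)²/22.99 = 5.7978
df = 2
p-value (upper-tail) = 0.05509
At α=0.01: p ≥ α → fail to reject H₀

reject H₀: no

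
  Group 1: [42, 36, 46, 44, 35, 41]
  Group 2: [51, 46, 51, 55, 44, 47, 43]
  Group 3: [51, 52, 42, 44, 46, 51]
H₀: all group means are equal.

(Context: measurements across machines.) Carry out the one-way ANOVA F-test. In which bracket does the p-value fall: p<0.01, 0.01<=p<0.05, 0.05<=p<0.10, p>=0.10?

Group means [40.67, 48.14, 47.67], grand mean 45.632
SSB = Σnᵢ(x̄ᵢ−x̄)² = 216.897; SSW = ΣΣ(x−x̄ᵢ)² = 297.524
MSB = 216.897/2 = 108.4486; MSW = 297.524/16 = 18.5952
F = MSB/MSW = 5.8321
df = (2, 16)
p-value (upper-tail) = 0.01252
→ bracket: 0.01<=p<0.05

p-value bracket: 0.01<=p<0.05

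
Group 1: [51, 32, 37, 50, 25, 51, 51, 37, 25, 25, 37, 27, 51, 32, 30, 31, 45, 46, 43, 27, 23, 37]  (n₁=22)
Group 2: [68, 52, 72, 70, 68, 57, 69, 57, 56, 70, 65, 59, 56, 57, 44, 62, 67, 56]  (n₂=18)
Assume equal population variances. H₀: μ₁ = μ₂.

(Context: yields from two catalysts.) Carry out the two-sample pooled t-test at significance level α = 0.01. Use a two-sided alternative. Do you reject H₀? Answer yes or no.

reject H₀: yes

x̄₁=36.955, s₁=9.993, n₁=22
x̄₂=61.389, s₂=7.640, n₂=18
s_p² = [21·9.993² + 17·7.640²]/38 = 81.2956
SE = √(s_p²·(1/22+1/18)) = 2.8656
t = (36.955−61.389)/2.8656 = -8.5268
df = 38
p-value (two-sided) = 0.00000
At α=0.01: p < α → reject H₀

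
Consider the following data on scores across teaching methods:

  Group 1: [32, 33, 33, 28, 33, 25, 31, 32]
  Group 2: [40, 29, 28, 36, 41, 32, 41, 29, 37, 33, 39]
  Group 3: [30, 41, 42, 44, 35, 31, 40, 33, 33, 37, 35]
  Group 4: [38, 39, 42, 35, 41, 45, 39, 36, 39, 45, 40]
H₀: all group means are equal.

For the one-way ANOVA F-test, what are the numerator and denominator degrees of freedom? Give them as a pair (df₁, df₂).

degrees of freedom = [3, 37]

k = 4 groups, N = 41 total
df = (k−1, N−k) = (4−1, 41−4) = (3, 37)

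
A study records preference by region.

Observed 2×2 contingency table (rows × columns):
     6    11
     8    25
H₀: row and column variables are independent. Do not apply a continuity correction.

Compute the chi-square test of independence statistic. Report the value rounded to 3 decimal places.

Row totals [17, 33], col totals [14, 36], n=50
χ² = (6−4.76)²/4.76 + (11−12.24)²/12.24 + (8−9.24)²/9.24 + (25−23.76)²/23.76 = 0.6798
df = 1

test statistic = 0.680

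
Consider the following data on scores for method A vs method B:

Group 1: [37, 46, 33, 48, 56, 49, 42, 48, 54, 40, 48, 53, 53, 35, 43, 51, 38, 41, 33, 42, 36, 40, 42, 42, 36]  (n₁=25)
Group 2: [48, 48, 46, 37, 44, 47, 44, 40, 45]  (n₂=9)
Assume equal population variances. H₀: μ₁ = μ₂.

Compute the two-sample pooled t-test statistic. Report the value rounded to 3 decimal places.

x̄₁=43.440, s₁=6.826, n₁=25
x̄₂=44.333, s₂=3.708, n₂=9
s_p² = [24·6.826² + 8·3.708²]/32 = 38.3800
SE = √(s_p²·(1/25+1/9)) = 2.4082
t = (43.440−44.333)/2.4082 = -0.3709
df = 32

test statistic = -0.371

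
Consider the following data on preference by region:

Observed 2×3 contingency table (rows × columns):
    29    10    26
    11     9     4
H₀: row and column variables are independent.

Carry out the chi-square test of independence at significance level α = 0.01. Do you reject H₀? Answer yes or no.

reject H₀: no

Row totals [65, 24], col totals [40, 19, 30], n=89
χ² = (29−29.21)²/29.21 + (10−13.88)²/13.88 + (26−21.91)²/21.91 + (11−10.79)²/10.79 + (9−5.12)²/5.12 + (4−8.09)²/8.09 = 6.8526
df = 2
p-value (upper-tail) = 0.03251
At α=0.01: p ≥ α → fail to reject H₀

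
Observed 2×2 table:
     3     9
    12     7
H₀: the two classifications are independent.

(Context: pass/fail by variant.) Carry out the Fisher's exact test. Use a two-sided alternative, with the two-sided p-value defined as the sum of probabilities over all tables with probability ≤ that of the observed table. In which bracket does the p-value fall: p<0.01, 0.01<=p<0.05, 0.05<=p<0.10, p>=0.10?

Margins: r₁=12, r₂=19, c₁=15, c₂=16, n=31
p_obs = C(12,3)·C(19,12)/C(31,15); sum pmf over tables with pmf ≤ p_obs
p-value (two-sided) = 0.06589
→ bracket: 0.05<=p<0.10

p-value bracket: 0.05<=p<0.10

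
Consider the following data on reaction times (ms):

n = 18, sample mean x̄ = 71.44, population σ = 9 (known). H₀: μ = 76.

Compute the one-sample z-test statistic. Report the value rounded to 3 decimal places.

SE = σ/√n = 9/√18 = 2.1213
z = (x̄−μ₀)/SE = (71.44−76)/2.1213 = -2.1496

test statistic = -2.150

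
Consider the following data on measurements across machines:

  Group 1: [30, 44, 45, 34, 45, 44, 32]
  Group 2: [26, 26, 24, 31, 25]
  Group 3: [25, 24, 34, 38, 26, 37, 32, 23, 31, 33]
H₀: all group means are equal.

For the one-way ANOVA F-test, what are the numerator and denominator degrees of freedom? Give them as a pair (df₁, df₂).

degrees of freedom = [2, 19]

k = 3 groups, N = 22 total
df = (k−1, N−k) = (3−1, 22−3) = (2, 19)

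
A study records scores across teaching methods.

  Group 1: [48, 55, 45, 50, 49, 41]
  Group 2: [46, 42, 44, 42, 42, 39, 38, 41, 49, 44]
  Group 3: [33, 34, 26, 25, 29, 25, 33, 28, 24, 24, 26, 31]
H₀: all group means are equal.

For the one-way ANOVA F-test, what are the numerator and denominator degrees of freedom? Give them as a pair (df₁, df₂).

degrees of freedom = [2, 25]

k = 3 groups, N = 28 total
df = (k−1, N−k) = (3−1, 28−3) = (2, 25)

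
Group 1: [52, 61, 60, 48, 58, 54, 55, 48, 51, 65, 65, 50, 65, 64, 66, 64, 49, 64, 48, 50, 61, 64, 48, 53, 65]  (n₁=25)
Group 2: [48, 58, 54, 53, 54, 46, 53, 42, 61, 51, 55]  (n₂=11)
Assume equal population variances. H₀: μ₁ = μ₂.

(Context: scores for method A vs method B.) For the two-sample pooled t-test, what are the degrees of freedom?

df = n₁ + n₂ − 2 = 25 + 11 − 2 = 34

degrees of freedom = 34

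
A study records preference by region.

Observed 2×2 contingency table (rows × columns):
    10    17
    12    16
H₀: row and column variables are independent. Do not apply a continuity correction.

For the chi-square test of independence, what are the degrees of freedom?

degrees of freedom = 1

df = (r−1)(c−1) = (2−1)·(2−1) = 1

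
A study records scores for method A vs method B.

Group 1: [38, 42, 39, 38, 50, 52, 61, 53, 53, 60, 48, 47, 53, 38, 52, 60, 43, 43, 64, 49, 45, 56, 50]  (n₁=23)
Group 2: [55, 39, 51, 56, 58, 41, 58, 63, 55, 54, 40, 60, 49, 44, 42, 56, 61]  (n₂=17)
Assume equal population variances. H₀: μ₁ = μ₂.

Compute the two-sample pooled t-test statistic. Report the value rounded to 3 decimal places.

x̄₁=49.304, s₁=7.778, n₁=23
x̄₂=51.882, s₂=7.905, n₂=17
s_p² = [22·7.778² + 16·7.905²]/38 = 61.3325
SE = √(s_p²·(1/23+1/17)) = 2.5049
t = (49.304−51.882)/2.5049 = -1.0292
df = 38

test statistic = -1.029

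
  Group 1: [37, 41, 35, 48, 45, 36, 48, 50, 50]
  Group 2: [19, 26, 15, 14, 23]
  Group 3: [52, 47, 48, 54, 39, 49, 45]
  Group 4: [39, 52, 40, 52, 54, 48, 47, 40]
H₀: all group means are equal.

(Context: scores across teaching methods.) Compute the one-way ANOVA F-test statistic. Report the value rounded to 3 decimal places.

Group means [43.33, 19.40, 47.71, 46.50], grand mean 41.138
SSB = Σnᵢ(x̄ᵢ−x̄)² = 2938.820; SSW = ΣΣ(x−x̄ᵢ)² = 812.629
MSB = 2938.820/3 = 979.6066; MSW = 812.629/25 = 32.5051
F = MSB/MSW = 30.1370
df = (3, 25)

test statistic = 30.137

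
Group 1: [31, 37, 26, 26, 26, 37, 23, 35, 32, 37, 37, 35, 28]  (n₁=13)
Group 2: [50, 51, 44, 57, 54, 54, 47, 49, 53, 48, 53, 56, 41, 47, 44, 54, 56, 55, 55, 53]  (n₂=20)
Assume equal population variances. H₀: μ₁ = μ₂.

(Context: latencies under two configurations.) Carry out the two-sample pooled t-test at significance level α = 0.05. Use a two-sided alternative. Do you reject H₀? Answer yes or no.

x̄₁=31.538, s₁=5.174, n₁=13
x̄₂=51.050, s₂=4.594, n₂=20
s_p² = [12·5.174² + 19·4.594²]/31 = 23.2962
SE = √(s_p²·(1/13+1/20)) = 1.7195
t = (31.538−51.050)/1.7195 = -11.3469
df = 31
p-value (two-sided) = 0.00000
At α=0.05: p < α → reject H₀

reject H₀: yes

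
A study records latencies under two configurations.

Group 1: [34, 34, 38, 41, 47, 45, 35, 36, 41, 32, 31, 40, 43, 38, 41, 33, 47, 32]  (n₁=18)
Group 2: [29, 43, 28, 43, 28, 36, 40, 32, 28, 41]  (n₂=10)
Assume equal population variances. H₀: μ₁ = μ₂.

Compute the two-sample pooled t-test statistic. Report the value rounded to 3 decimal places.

test statistic = 1.528

x̄₁=38.222, s₁=5.185, n₁=18
x̄₂=34.800, s₂=6.512, n₂=10
s_p² = [17·5.185² + 9·6.512²]/26 = 32.2581
SE = √(s_p²·(1/18+1/10)) = 2.2401
t = (38.222−34.800)/2.2401 = 1.5277
df = 26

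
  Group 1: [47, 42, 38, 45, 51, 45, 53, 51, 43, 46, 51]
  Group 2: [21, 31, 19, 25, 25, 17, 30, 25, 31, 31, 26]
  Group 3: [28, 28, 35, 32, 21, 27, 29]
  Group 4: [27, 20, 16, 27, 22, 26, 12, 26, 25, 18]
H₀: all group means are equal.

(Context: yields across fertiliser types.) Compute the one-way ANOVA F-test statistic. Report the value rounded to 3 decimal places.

test statistic = 54.839

Group means [46.55, 25.55, 28.57, 21.90], grand mean 31.077
SSB = Σnᵢ(x̄ᵢ−x̄)² = 3854.700; SSW = ΣΣ(x−x̄ᵢ)² = 820.069
MSB = 3854.700/3 = 1284.9001; MSW = 820.069/35 = 23.4305
F = MSB/MSW = 54.8387
df = (3, 35)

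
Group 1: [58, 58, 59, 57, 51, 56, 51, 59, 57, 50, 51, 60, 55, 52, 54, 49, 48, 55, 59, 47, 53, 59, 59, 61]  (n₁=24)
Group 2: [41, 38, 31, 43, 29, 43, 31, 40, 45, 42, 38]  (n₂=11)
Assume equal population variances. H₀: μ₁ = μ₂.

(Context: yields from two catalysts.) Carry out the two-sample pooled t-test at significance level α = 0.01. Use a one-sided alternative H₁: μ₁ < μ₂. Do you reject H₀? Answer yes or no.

reject H₀: no

x̄₁=54.917, s₁=4.190, n₁=24
x̄₂=38.273, s₂=5.533, n₂=11
s_p² = [23·4.190² + 10·5.533²]/33 = 21.5156
SE = √(s_p²·(1/24+1/11)) = 1.6889
t = (54.917−38.273)/1.6889 = 9.8548
df = 33
p-value (one-sided, H₁ less) = 1.00000
At α=0.01: p ≥ α → fail to reject H₀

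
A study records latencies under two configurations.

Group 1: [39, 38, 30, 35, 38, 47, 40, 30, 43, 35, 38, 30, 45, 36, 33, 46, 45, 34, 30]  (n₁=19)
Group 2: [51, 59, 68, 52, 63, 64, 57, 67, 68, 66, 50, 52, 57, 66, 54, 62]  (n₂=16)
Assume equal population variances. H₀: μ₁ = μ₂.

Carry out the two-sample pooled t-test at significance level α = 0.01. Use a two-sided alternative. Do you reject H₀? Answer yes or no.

reject H₀: yes

x̄₁=37.474, s₁=5.709, n₁=19
x̄₂=59.750, s₂=6.537, n₂=16
s_p² = [18·5.709² + 15·6.537²]/33 = 37.2041
SE = √(s_p²·(1/19+1/16)) = 2.0696
t = (37.474−59.750)/2.0696 = -10.7634
df = 33
p-value (two-sided) = 0.00000
At α=0.01: p < α → reject H₀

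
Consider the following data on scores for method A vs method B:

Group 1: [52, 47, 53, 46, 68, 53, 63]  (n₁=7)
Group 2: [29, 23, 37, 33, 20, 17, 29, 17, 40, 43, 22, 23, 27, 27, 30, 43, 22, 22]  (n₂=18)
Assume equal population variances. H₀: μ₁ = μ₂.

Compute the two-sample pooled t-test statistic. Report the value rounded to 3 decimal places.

x̄₁=54.571, s₁=8.101, n₁=7
x̄₂=28.000, s₂=8.303, n₂=18
s_p² = [6·8.101² + 17·8.303²]/23 = 68.0745
SE = √(s_p²·(1/7+1/18)) = 3.6752
t = (54.571−28.000)/3.6752 = 7.2300
df = 23

test statistic = 7.230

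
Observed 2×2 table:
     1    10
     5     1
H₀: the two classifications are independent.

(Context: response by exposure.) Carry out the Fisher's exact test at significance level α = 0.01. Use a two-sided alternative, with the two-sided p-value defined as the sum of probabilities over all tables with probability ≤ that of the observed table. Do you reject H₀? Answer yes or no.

Margins: r₁=11, r₂=6, c₁=6, c₂=11, n=17
p_obs = C(11,1)·C(6,5)/C(17,6); sum pmf over tables with pmf ≤ p_obs
p-value (two-sided) = 0.00541
At α=0.01: p < α → reject H₀

reject H₀: yes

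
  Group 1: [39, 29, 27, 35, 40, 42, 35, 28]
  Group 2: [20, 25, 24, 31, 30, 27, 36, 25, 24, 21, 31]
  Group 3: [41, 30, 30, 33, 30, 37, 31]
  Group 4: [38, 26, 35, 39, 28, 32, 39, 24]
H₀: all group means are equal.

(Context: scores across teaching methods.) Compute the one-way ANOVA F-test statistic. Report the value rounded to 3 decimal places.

test statistic = 4.113

Group means [34.38, 26.73, 33.14, 32.62], grand mean 31.235
SSB = Σnᵢ(x̄ᵢ−x̄)² = 343.329; SSW = ΣΣ(x−x̄ᵢ)² = 834.789
MSB = 343.329/3 = 114.4429; MSW = 834.789/30 = 27.8263
F = MSB/MSW = 4.1128
df = (3, 30)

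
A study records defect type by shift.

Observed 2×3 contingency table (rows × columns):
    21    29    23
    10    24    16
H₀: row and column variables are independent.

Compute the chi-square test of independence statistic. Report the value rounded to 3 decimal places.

Row totals [73, 50], col totals [31, 53, 39], n=123
χ² = (21−18.40)²/18.40 + (29−31.46)²/31.46 + (23−23.15)²/23.15 + (10−12.60)²/12.60 + (24−21.54)²/21.54 + (16−15.85)²/15.85 = 1.3787
df = 2

test statistic = 1.379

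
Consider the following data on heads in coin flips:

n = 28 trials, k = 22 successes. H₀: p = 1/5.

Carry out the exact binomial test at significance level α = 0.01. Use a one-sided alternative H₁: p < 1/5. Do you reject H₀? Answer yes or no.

reject H₀: no

Exact binomial: n=28, k=22, p₀=1/5=0.2000
P(X≤22) from Σ C(n,i)·p₀^i·(1−p₀)^(n−i)
p-value (one-sided, H₁ less) = 1.00000
At α=0.01: p ≥ α → fail to reject H₀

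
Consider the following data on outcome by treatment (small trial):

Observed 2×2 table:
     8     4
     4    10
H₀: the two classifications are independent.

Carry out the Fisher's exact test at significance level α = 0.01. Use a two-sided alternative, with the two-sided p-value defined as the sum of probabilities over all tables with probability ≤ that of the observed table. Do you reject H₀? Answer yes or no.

reject H₀: no

Margins: r₁=12, r₂=14, c₁=12, c₂=14, n=26
p_obs = C(12,8)·C(14,4)/C(26,12); sum pmf over tables with pmf ≤ p_obs
p-value (two-sided) = 0.11314
At α=0.01: p ≥ α → fail to reject H₀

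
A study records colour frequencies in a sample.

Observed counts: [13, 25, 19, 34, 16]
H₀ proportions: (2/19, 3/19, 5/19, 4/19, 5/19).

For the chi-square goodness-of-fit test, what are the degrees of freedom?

degrees of freedom = 4

df = k − 1 = 5 − 1 = 4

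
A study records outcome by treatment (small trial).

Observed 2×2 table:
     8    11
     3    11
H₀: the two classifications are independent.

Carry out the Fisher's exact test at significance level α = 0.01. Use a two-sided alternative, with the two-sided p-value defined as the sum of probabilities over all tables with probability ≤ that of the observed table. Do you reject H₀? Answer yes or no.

Margins: r₁=19, r₂=14, c₁=11, c₂=22, n=33
p_obs = C(19,8)·C(14,3)/C(33,11); sum pmf over tables with pmf ≤ p_obs
p-value (two-sided) = 0.27830
At α=0.01: p ≥ α → fail to reject H₀

reject H₀: no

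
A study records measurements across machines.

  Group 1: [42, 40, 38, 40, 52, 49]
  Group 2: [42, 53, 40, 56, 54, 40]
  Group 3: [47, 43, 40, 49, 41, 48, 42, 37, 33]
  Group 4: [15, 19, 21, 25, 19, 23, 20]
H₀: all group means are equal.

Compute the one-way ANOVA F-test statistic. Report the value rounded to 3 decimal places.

test statistic = 33.748

Group means [43.50, 47.50, 42.22, 20.29], grand mean 38.143
SSB = Σnᵢ(x̄ᵢ−x̄)² = 3079.444; SSW = ΣΣ(x−x̄ᵢ)² = 729.984
MSB = 3079.444/3 = 1026.4815; MSW = 729.984/24 = 30.4160
F = MSB/MSW = 33.7481
df = (3, 24)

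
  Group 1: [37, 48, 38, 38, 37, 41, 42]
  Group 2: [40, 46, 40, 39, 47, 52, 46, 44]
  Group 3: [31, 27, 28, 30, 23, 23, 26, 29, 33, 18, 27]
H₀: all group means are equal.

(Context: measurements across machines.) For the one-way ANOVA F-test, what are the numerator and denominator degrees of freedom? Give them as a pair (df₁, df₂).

k = 3 groups, N = 26 total
df = (k−1, N−k) = (3−1, 26−3) = (2, 23)

degrees of freedom = [2, 23]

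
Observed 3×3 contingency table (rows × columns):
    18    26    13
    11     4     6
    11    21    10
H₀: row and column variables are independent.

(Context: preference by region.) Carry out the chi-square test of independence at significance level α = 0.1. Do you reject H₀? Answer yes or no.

Row totals [57, 21, 42], col totals [40, 51, 29], n=120
χ² = (18−19.00)²/19.00 + (26−24.23)²/24.23 + (13−13.78)²/13.78 + (11−7.00)²/7.00 + (4−8.93)²/8.93 + (6−5.08)²/5.08 + (11−14.00)²/14.00 + (21−17.85)²/17.85 + (10−10.15)²/10.15 = 6.5993
df = 4
p-value (upper-tail) = 0.15864
At α=0.1: p ≥ α → fail to reject H₀

reject H₀: no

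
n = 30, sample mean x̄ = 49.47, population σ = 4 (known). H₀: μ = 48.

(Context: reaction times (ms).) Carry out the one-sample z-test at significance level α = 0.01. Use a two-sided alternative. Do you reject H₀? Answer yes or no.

SE = σ/√n = 4/√30 = 0.7303
z = (x̄−μ₀)/SE = (49.47−48)/0.7303 = 2.0129
p-value (two-sided) = 0.04413
At α=0.01: p ≥ α → fail to reject H₀

reject H₀: no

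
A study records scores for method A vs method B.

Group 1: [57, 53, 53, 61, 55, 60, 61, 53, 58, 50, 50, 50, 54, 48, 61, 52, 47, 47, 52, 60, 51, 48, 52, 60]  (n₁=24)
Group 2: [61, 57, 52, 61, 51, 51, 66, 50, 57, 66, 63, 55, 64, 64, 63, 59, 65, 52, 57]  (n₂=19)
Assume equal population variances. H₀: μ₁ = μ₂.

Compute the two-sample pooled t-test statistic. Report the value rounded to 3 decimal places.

test statistic = -3.019

x̄₁=53.875, s₁=4.767, n₁=24
x̄₂=58.632, s₂=5.560, n₂=19
s_p² = [23·4.767² + 18·5.560²]/41 = 26.3182
SE = √(s_p²·(1/24+1/19)) = 1.5754
t = (53.875−58.632)/1.5754 = -3.0194
df = 41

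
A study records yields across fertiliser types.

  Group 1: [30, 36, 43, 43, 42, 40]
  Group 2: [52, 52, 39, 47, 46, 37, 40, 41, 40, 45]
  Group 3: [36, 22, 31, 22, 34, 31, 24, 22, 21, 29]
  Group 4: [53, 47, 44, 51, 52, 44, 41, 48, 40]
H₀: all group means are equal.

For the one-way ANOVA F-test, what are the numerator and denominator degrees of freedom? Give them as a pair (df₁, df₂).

k = 4 groups, N = 35 total
df = (k−1, N−k) = (4−1, 35−4) = (3, 31)

degrees of freedom = [3, 31]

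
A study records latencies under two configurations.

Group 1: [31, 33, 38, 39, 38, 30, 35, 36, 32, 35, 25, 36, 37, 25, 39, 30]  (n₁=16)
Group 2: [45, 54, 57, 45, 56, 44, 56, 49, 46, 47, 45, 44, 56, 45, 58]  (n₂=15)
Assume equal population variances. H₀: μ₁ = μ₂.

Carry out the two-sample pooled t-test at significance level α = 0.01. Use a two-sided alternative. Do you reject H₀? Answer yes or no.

x̄₁=33.688, s₁=4.527, n₁=16
x̄₂=49.800, s₂=5.570, n₂=15
s_p² = [15·4.527² + 14·5.570²]/29 = 25.5806
SE = √(s_p²·(1/16+1/15)) = 1.8177
t = (33.688−49.800)/1.8177 = -8.8641
df = 29
p-value (two-sided) = 0.00000
At α=0.01: p < α → reject H₀

reject H₀: yes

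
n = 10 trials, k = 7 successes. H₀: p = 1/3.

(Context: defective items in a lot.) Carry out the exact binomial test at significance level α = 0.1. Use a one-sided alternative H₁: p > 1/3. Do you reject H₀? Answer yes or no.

reject H₀: yes

Exact binomial: n=10, k=7, p₀=1/3=0.3333
P(X≥7) from Σ C(n,i)·p₀^i·(1−p₀)^(n−i)
p-value (one-sided, H₁ greater) = 0.01966
At α=0.1: p < α → reject H₀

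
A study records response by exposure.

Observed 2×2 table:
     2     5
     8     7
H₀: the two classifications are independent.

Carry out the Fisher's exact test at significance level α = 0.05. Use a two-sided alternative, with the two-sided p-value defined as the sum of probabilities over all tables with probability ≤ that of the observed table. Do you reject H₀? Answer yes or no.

reject H₀: no

Margins: r₁=7, r₂=15, c₁=10, c₂=12, n=22
p_obs = C(7,2)·C(15,8)/C(22,10); sum pmf over tables with pmf ≤ p_obs
p-value (two-sided) = 0.38080
At α=0.05: p ≥ α → fail to reject H₀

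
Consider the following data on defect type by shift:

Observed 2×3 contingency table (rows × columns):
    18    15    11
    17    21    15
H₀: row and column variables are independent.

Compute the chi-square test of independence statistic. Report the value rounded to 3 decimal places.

Row totals [44, 53], col totals [35, 36, 26], n=97
χ² = (18−15.88)²/15.88 + (15−16.33)²/16.33 + (11−11.79)²/11.79 + (17−19.12)²/19.12 + (21−19.67)²/19.67 + (15−14.21)²/14.21 = 0.8159
df = 2

test statistic = 0.816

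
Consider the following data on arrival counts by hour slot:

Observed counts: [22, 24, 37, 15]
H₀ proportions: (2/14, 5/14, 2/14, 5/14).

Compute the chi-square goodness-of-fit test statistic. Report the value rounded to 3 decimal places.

n = 98; E_i = n·p_i = [14.00, 35.00, 14.00, 35.00]
χ² = (22−14.00)²/14.00 + (24−35.00)²/35.00 + (37−14.00)²/14.00 + (15−35.00)²/35.00 = 57.2429
df = 3

test statistic = 57.243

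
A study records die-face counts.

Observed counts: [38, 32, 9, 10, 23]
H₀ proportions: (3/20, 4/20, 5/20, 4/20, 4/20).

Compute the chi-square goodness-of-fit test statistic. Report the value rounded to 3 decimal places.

test statistic = 50.640

n = 112; E_i = n·p_i = [16.80, 22.40, 28.00, 22.40, 22.40]
χ² = (38−16.80)²/16.80 + (32−22.40)²/22.40 + (9−28.00)²/28.00 + (10−22.40)²/22.40 + (23−22.40)²/22.40 = 50.6399
df = 4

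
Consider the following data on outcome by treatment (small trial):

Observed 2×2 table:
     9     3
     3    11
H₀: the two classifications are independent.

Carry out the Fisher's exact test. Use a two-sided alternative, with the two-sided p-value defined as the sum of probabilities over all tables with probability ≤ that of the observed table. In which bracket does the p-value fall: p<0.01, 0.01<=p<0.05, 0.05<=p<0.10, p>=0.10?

p-value bracket: 0.01<=p<0.05

Margins: r₁=12, r₂=14, c₁=12, c₂=14, n=26
p_obs = C(12,9)·C(14,3)/C(26,12); sum pmf over tables with pmf ≤ p_obs
p-value (two-sided) = 0.01623
→ bracket: 0.01<=p<0.05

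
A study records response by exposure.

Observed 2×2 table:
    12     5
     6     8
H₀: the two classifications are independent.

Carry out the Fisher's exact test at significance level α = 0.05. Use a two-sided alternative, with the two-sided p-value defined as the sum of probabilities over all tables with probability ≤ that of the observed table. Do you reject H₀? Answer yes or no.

Margins: r₁=17, r₂=14, c₁=18, c₂=13, n=31
p_obs = C(17,12)·C(14,6)/C(31,18); sum pmf over tables with pmf ≤ p_obs
p-value (two-sided) = 0.15696
At α=0.05: p ≥ α → fail to reject H₀

reject H₀: no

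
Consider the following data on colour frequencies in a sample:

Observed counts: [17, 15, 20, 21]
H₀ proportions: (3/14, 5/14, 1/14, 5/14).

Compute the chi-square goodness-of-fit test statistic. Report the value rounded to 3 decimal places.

test statistic = 47.732

n = 73; E_i = n·p_i = [15.64, 26.07, 5.21, 26.07]
χ² = (17−15.64)²/15.64 + (15−26.07)²/26.07 + (20−5.21)²/5.21 + (21−26.07)²/26.07 = 47.7324
df = 3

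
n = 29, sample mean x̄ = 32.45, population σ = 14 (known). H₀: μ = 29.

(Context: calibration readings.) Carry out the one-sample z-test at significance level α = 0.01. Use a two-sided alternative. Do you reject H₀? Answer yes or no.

SE = σ/√n = 14/√29 = 2.5997
z = (x̄−μ₀)/SE = (32.45−29)/2.5997 = 1.3271
p-value (two-sided) = 0.18449
At α=0.01: p ≥ α → fail to reject H₀

reject H₀: no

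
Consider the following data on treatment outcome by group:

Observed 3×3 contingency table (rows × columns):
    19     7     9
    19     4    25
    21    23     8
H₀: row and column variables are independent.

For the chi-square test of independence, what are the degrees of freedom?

df = (r−1)(c−1) = (3−1)·(3−1) = 4

degrees of freedom = 4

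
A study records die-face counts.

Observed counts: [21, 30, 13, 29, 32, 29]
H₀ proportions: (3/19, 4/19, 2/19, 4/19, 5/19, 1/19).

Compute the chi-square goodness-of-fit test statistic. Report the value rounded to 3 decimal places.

n = 154; E_i = n·p_i = [24.32, 32.42, 16.21, 32.42, 40.53, 8.11]
χ² = (21−24.32)²/24.32 + (30−32.42)²/32.42 + (13−16.21)²/16.21 + (29−32.42)²/32.42 + (32−40.53)²/40.53 + (29−8.11)²/8.11 = 57.2886
df = 5

test statistic = 57.289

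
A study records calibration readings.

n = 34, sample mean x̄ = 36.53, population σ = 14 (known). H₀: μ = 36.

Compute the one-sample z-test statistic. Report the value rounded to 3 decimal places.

SE = σ/√n = 14/√34 = 2.4010
z = (x̄−μ₀)/SE = (36.53−36)/2.4010 = 0.2207

test statistic = 0.221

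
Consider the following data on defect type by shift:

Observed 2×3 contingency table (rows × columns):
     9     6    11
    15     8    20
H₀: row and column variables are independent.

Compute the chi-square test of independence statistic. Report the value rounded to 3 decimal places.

test statistic = 0.224

Row totals [26, 43], col totals [24, 14, 31], n=69
χ² = (9−9.04)²/9.04 + (6−5.28)²/5.28 + (11−11.68)²/11.68 + (15−14.96)²/14.96 + (8−8.72)²/8.72 + (20−19.32)²/19.32 = 0.2238
df = 2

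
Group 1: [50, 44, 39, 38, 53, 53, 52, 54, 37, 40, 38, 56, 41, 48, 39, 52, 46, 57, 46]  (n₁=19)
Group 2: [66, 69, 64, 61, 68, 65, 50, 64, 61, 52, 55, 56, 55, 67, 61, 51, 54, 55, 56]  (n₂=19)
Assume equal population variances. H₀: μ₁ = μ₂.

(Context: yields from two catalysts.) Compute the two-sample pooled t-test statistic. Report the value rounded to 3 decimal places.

test statistic = -6.176

x̄₁=46.474, s₁=6.842, n₁=19
x̄₂=59.474, s₂=6.113, n₂=19
s_p² = [18·6.842² + 18·6.113²]/36 = 42.0965
SE = √(s_p²·(1/19+1/19)) = 2.1050
t = (46.474−59.474)/2.1050 = -6.1756
df = 36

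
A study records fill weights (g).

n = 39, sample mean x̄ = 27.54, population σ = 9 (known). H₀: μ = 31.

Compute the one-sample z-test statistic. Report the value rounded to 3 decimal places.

test statistic = -2.401

SE = σ/√n = 9/√39 = 1.4412
z = (x̄−μ₀)/SE = (27.54−31)/1.4412 = -2.4009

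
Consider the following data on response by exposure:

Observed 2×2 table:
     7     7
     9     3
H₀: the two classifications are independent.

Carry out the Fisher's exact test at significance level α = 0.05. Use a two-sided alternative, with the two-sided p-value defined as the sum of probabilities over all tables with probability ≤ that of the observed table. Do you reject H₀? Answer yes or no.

Margins: r₁=14, r₂=12, c₁=16, c₂=10, n=26
p_obs = C(14,7)·C(12,9)/C(26,16); sum pmf over tables with pmf ≤ p_obs
p-value (two-sided) = 0.24752
At α=0.05: p ≥ α → fail to reject H₀

reject H₀: no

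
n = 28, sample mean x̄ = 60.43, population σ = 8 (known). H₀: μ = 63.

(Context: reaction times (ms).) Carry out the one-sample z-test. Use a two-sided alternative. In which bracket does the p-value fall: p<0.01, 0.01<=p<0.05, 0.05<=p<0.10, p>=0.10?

SE = σ/√n = 8/√28 = 1.5119
z = (x̄−μ₀)/SE = (60.43−63)/1.5119 = -1.6999
p-value (two-sided) = 0.08915
→ bracket: 0.05<=p<0.10

p-value bracket: 0.05<=p<0.10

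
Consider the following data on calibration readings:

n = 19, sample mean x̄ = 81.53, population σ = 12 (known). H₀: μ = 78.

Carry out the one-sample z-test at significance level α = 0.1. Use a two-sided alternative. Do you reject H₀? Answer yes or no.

reject H₀: no

SE = σ/√n = 12/√19 = 2.7530
z = (x̄−μ₀)/SE = (81.53−78)/2.7530 = 1.2822
p-value (two-sided) = 0.19976
At α=0.1: p ≥ α → fail to reject H₀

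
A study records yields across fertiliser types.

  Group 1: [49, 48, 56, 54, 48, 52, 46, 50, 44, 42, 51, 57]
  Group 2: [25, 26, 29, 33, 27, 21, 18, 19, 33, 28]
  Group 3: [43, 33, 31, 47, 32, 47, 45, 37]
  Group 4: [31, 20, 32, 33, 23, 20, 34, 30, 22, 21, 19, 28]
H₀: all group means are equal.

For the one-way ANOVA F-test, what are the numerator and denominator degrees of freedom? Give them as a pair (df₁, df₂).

degrees of freedom = [3, 38]

k = 4 groups, N = 42 total
df = (k−1, N−k) = (4−1, 42−4) = (3, 38)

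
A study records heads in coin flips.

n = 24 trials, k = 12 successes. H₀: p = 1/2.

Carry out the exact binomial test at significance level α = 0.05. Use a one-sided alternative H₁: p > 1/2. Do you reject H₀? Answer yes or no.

Exact binomial: n=24, k=12, p₀=1/2=0.5000
P(X≥12) from Σ C(n,i)·p₀^i·(1−p₀)^(n−i)
p-value (one-sided, H₁ greater) = 0.58059
At α=0.05: p ≥ α → fail to reject H₀

reject H₀: no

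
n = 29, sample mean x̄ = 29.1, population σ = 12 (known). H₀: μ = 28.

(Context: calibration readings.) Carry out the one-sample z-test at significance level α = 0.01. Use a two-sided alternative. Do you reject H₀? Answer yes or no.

reject H₀: no

SE = σ/√n = 12/√29 = 2.2283
z = (x̄−μ₀)/SE = (29.1−28)/2.2283 = 0.4936
p-value (two-sided) = 0.62156
At α=0.01: p ≥ α → fail to reject H₀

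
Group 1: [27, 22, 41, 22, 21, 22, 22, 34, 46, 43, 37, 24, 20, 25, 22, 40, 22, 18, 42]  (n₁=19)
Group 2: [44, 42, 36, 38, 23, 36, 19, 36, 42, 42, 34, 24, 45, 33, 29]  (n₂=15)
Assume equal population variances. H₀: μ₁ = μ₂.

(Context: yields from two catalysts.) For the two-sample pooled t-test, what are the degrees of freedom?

degrees of freedom = 32

df = n₁ + n₂ − 2 = 19 + 15 − 2 = 32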